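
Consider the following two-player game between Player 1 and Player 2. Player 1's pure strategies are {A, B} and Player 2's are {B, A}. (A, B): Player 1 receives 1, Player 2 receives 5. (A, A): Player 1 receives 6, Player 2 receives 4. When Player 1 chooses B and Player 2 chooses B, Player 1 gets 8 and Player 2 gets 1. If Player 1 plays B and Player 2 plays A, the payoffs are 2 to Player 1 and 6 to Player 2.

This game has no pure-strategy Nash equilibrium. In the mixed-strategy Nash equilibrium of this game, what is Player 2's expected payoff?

In a mixed equilibrium Player 2 is indifferent between B and A; this condition fixes p.
  Player 2's payoff from B: p·5 + (1−p)·1 = 4p + 1
  Player 2's payoff from A: p·4 + (1−p)·6 = -2p + 6
  4p + 1 = -2p + 6  ⇒  6p = 5  ⇒  p = 5/6.
At equilibrium Player 2 is indifferent across columns, so Player 2's payoff equals the payoff from B: (5/6)·5 + (1/6)·1 = 13/3.

13/3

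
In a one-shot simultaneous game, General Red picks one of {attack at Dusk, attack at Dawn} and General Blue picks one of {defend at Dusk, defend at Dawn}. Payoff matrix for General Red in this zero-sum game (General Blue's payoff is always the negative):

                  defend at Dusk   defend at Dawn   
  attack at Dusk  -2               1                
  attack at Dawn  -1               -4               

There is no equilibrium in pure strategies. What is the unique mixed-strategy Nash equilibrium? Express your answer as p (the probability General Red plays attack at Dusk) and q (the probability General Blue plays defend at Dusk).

In a mixed equilibrium General Blue is indifferent between defend at Dusk and defend at Dawn; this condition fixes p.
  General Blue's payoff to defend at Dusk: p·2 + (1−p)·1 = p + 1
  General Blue's payoff to defend at Dawn: p·(-1) + (1−p)·4 = -5p + 4
  p + 1 = -5p + 4  ⇒  6p = 3  ⇒  p = 1/2.
In a mixed equilibrium General Red is indifferent between attack at Dusk and attack at Dawn; this condition fixes q.
  General Red's payoff to attack at Dusk: q·(-2) + (1−q)·1 = -3q + 1
  General Red's payoff to attack at Dawn: q·(-1) + (1−q)·(-4) = 3q - 4
  -3q + 1 = 3q - 4  ⇒  -6q = -5  ⇒  q = 5/6.

p = 1/2, q = 5/6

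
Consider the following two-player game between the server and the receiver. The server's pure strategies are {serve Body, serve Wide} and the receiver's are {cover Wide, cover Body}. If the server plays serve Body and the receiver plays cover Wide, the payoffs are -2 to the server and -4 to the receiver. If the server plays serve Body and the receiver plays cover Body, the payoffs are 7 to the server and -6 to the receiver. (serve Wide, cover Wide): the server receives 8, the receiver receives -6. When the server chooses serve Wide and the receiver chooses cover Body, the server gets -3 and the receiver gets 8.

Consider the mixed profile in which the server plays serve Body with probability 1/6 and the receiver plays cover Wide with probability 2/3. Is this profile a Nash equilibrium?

No

Given the server's mix p = 1/6, the receiver's payoff from cover Wide is -17/3 but from cover Body is 17/3. The receiver strictly prefers cover Body, so the receiver would not mix.
So the proposed profile is not a Nash equilibrium.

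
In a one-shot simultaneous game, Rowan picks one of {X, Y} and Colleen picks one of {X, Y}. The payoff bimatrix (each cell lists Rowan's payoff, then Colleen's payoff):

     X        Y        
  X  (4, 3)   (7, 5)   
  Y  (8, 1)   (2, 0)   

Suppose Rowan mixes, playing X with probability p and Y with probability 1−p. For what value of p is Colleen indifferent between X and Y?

p = 1/3

For Colleen to be willing to mix, Colleen must be indifferent between X and Y, which pins down Rowan's mix.
  Colleen's payoff from X: p·3 + (1−p)·1 = 2p + 1
  Colleen's payoff from Y: p·5 + (1−p)·0 = 5p
  2p + 1 = 5p  ⇒  -3p = -1  ⇒  p = 1/3.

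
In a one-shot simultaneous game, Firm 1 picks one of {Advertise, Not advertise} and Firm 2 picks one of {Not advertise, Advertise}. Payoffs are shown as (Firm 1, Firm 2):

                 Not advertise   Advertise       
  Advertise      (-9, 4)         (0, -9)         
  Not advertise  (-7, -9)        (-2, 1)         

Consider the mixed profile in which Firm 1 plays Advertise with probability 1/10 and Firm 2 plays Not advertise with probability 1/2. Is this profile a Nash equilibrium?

Given Firm 1's mix p = 1/10, Firm 2's payoff from Not advertise is -77/10 but from Advertise is 0. Firm 2 strictly prefers Advertise, so Firm 2 would not mix.
So the proposed profile is not a Nash equilibrium.

No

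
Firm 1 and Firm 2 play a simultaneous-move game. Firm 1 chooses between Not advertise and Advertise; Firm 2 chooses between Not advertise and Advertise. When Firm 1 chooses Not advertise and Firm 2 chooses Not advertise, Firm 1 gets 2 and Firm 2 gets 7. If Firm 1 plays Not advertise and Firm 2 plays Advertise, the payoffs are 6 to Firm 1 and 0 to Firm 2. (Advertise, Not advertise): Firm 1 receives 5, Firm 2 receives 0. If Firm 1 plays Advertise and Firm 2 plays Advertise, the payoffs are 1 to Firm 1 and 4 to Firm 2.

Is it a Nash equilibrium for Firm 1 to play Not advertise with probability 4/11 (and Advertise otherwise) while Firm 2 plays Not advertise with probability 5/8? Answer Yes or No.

Yes

Check Firm 2's indifference given Firm 1's mix p = 4/11:
  payoff from Not advertise = 28/11; payoff from Advertise = 28/11 — equal.
Check Firm 1's indifference given Firm 2's mix q = 5/8:
  payoff from Not advertise = 7/2; payoff from Advertise = 7/2 — equal.
Both players are indifferent, so neither can profitably deviate.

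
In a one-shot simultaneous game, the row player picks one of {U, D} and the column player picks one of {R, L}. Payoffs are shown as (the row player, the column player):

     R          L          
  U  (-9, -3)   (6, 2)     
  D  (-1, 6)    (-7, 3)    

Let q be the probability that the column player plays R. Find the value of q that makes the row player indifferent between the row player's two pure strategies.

The column player's mix must leave the row player indifferent between U and D.
  the row player's payoff to U: q·(-9) + (1−q)·6 = -15q + 6
  the row player's payoff to D: q·(-1) + (1−q)·(-7) = 6q - 7
  -15q + 6 = 6q - 7  ⇒  -21q = -13  ⇒  q = 13/21.

q = 13/21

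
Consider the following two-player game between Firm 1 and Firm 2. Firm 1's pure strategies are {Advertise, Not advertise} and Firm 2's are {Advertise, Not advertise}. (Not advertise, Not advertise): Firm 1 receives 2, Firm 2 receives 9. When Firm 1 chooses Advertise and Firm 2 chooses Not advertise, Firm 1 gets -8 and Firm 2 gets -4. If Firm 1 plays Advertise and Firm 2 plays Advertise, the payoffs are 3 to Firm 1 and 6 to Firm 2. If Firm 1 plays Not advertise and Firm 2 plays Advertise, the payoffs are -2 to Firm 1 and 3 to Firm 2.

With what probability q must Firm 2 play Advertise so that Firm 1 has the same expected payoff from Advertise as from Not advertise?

q = 2/3

Firm 1's indifference between Advertise and Not advertise determines Firm 2's mixing probability q:
  Firm 1's payoff from Advertise: q·3 + (1−q)·(-8) = 11q - 8
  Firm 1's payoff from Not advertise: q·(-2) + (1−q)·2 = -4q + 2
  11q - 8 = -4q + 2  ⇒  15q = 10  ⇒  q = 2/3.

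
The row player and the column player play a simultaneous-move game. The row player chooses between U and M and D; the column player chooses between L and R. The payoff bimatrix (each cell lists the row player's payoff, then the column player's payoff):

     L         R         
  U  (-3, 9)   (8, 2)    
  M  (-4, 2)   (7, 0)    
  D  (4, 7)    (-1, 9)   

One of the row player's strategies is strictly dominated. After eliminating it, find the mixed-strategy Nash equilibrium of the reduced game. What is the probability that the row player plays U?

The row player's strategy M is strictly dominated by U: -3 > -4 and 8 > 7. Eliminate M.
In a mixed equilibrium the column player is indifferent between L and R; this condition fixes p.
  the column player's payoff from L: p·9 + (1−p)·7 = 2p + 7
  the column player's payoff from R: p·2 + (1−p)·9 = -7p + 9
  2p + 7 = -7p + 9  ⇒  9p = 2  ⇒  p = 2/9.

p = 2/9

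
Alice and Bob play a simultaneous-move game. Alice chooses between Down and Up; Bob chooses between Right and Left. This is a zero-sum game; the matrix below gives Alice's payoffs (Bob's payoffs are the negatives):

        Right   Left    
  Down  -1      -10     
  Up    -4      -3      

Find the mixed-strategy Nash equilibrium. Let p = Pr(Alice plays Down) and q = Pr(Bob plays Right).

p = 1/10, q = 7/10

In a mixed equilibrium Bob is indifferent between Right and Left; this condition fixes p.
  Bob's payoff from Right: p·1 + (1−p)·4 = -3p + 4
  Bob's payoff from Left: p·10 + (1−p)·3 = 7p + 3
  -3p + 4 = 7p + 3  ⇒  -10p = -1  ⇒  p = 1/10.
Set Alice's expected payoff from Down equal to that from Up:
  Alice's expected payoff from Down: q·(-1) + (1−q)·(-10) = 9q - 10
  Alice's expected payoff from Up: q·(-4) + (1−q)·(-3) = -q - 3
  9q - 10 = -q - 3  ⇒  10q = 7  ⇒  q = 7/10.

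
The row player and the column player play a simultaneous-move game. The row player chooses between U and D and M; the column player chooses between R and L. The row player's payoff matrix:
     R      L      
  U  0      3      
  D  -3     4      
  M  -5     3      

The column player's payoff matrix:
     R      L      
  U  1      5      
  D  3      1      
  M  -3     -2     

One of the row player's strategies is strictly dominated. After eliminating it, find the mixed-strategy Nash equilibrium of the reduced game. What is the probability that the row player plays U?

p = 1/3

The row player's strategy M is strictly dominated by D: -3 > -5 and 4 > 3. Eliminate M.
The column player's indifference between R and L determines the row player's mixing probability p:
  the column player's payoff from R: p·1 + (1−p)·3 = -2p + 3
  the column player's payoff from L: p·5 + (1−p)·1 = 4p + 1
  -2p + 3 = 4p + 1  ⇒  -6p = -2  ⇒  p = 1/3.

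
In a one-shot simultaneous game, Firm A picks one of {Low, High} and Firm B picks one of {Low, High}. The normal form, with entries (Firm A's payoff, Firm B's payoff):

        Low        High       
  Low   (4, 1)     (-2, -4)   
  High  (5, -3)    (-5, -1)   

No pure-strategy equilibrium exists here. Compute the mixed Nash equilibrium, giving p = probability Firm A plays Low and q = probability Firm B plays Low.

p = 2/7, q = 3/4

Firm A's mix must leave Firm B indifferent between Low and High.
  Firm B's payoff from Low: p·1 + (1−p)·(-3) = 4p - 3
  Firm B's payoff from High: p·(-4) + (1−p)·(-1) = -3p - 1
  4p - 3 = -3p - 1  ⇒  7p = 2  ⇒  p = 2/7.
Firm B's mix must leave Firm A indifferent between Low and High.
  Firm A's payoff from Low: q·4 + (1−q)·(-2) = 6q - 2
  Firm A's payoff from High: q·5 + (1−q)·(-5) = 10q - 5
  6q - 2 = 10q - 5  ⇒  -4q = -3  ⇒  q = 3/4.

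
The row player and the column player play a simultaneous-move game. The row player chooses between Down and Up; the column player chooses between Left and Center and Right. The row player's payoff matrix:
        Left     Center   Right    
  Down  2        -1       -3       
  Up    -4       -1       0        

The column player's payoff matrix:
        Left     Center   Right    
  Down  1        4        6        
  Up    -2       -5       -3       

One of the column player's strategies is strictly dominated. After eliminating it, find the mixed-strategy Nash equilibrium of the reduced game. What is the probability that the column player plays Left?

q = 1/3

The column player's strategy Center is strictly dominated by Right: 6 > 4 and -3 > -5. Eliminate Center.
Set the row player's expected payoff from Down equal to that from Up:
  the row player's payoff to Down: q·2 + (1−q)·(-3) = 5q - 3
  the row player's payoff to Up: q·(-4) + (1−q)·0 = -4q
  5q - 3 = -4q  ⇒  9q = 3  ⇒  q = 1/3.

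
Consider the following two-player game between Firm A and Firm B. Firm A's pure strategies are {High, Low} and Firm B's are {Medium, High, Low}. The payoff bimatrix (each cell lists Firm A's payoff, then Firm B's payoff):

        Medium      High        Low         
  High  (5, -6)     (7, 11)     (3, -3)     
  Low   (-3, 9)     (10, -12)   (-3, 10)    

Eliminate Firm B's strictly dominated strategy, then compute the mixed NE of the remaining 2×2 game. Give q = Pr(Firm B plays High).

Firm B's strategy Medium is strictly dominated by Low: -3 > -6 and 10 > 9. Eliminate Medium.
Firm B's mix must leave Firm A indifferent between High and Low.
  Firm A's expected payoff from High: q·7 + (1−q)·3 = 4q + 3
  Firm A's expected payoff from Low: q·10 + (1−q)·(-3) = 13q - 3
  4q + 3 = 13q - 3  ⇒  -9q = -6  ⇒  q = 2/3.

q = 2/3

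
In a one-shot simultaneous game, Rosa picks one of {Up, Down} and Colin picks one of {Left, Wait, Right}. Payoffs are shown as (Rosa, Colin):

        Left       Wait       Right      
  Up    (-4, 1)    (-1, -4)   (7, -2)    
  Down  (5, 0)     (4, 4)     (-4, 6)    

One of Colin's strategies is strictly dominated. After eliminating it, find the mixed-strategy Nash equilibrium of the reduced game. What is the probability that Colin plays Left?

q = 11/20

Colin's strategy Wait is strictly dominated by Right: -2 > -4 and 6 > 4. Eliminate Wait.
Set Rosa's expected payoff from Up equal to that from Down:
  Rosa's payoff to Up: q·(-4) + (1−q)·7 = -11q + 7
  Rosa's payoff to Down: q·5 + (1−q)·(-4) = 9q - 4
  -11q + 7 = 9q - 4  ⇒  -20q = -11  ⇒  q = 11/20.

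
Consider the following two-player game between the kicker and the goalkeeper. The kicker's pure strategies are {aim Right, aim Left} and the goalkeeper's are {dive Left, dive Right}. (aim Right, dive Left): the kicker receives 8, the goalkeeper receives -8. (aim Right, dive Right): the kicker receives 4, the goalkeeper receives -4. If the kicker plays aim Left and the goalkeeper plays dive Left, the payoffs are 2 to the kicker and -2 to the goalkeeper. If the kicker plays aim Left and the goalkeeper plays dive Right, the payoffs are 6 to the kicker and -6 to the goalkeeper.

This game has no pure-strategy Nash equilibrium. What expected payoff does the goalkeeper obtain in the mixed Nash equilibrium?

-5

In a mixed equilibrium the goalkeeper is indifferent between dive Left and dive Right; this condition fixes p.
  the goalkeeper's payoff from dive Left: p·(-8) + (1−p)·(-2) = -6p - 2
  the goalkeeper's payoff from dive Right: p·(-4) + (1−p)·(-6) = 2p - 6
  -6p - 2 = 2p - 6  ⇒  -8p = -4  ⇒  p = 1/2.
At equilibrium the goalkeeper is indifferent across columns, so the goalkeeper's payoff equals the payoff from dive Left: (1/2)·(-8) + (1/2)·(-2) = -5.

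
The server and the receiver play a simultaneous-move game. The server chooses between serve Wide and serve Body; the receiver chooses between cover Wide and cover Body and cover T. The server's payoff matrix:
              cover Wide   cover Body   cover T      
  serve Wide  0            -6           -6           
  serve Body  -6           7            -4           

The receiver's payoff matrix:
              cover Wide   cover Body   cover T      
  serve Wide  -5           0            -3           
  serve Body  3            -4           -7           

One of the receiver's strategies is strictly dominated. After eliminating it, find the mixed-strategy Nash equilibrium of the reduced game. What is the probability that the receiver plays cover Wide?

The receiver's strategy cover T is strictly dominated by cover Body: 0 > -3 and -4 > -7. Eliminate cover T.
For the server to be willing to mix, the server must be indifferent between serve Wide and serve Body, which pins down the receiver's mix.
  the server's expected payoff from serve Wide: q·0 + (1−q)·(-6) = 6q - 6
  the server's expected payoff from serve Body: q·(-6) + (1−q)·7 = -13q + 7
  6q - 6 = -13q + 7  ⇒  19q = 13  ⇒  q = 13/19.

q = 13/19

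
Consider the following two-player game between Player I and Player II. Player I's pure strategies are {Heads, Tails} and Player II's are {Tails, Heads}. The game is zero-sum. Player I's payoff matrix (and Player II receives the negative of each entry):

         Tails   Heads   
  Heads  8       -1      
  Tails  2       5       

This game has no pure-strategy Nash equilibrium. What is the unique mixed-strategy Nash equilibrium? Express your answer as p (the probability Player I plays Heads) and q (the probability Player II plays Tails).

p = 1/4, q = 1/2

In a mixed equilibrium Player II is indifferent between Tails and Heads; this condition fixes p.
  Player II's expected payoff from Tails: p·(-8) + (1−p)·(-2) = -6p - 2
  Player II's expected payoff from Heads: p·1 + (1−p)·(-5) = 6p - 5
  -6p - 2 = 6p - 5  ⇒  -12p = -3  ⇒  p = 1/4.
Player II's mix must leave Player I indifferent between Heads and Tails.
  Player I's payoff to Heads: q·8 + (1−q)·(-1) = 9q - 1
  Player I's payoff to Tails: q·2 + (1−q)·5 = -3q + 5
  9q - 1 = -3q + 5  ⇒  12q = 6  ⇒  q = 1/2.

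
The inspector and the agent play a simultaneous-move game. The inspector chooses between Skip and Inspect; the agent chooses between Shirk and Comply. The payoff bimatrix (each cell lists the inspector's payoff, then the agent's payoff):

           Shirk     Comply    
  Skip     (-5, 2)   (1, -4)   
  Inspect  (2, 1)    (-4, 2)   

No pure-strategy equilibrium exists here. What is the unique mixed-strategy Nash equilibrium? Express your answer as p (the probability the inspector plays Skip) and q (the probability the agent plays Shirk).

The agent's indifference between Shirk and Comply determines the inspector's mixing probability p:
  the agent's expected payoff from Shirk: p·2 + (1−p)·1 = p + 1
  the agent's expected payoff from Comply: p·(-4) + (1−p)·2 = -6p + 2
  p + 1 = -6p + 2  ⇒  7p = 1  ⇒  p = 1/7.
For the inspector to be willing to mix, the inspector must be indifferent between Skip and Inspect, which pins down the agent's mix.
  the inspector's payoff to Skip: q·(-5) + (1−q)·1 = -6q + 1
  the inspector's payoff to Inspect: q·2 + (1−q)·(-4) = 6q - 4
  -6q + 1 = 6q - 4  ⇒  -12q = -5  ⇒  q = 5/12.

p = 1/7, q = 5/12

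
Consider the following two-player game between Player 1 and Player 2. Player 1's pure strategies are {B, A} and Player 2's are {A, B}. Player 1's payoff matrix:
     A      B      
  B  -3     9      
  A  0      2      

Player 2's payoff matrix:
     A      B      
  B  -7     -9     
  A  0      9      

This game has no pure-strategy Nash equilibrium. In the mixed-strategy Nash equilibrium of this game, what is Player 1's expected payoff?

Player 2's mix must leave Player 1 indifferent between B and A.
  Player 1's payoff from B: q·(-3) + (1−q)·9 = -12q + 9
  Player 1's payoff from A: q·0 + (1−q)·2 = -2q + 2
  -12q + 9 = -2q + 2  ⇒  -10q = -7  ⇒  q = 7/10.
At equilibrium Player 1 is indifferent across rows, so Player 1's payoff equals the payoff from B: (7/10)·(-3) + (3/10)·9 = 3/5.

3/5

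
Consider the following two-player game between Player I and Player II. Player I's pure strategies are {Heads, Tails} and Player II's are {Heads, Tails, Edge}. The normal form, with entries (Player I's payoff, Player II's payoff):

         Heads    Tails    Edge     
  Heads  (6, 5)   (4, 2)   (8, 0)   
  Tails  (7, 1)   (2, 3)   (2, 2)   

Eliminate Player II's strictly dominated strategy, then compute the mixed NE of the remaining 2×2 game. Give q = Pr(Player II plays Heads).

q = 2/3

Player II's strategy Edge is strictly dominated by Tails: 2 > 0 and 3 > 2. Eliminate Edge.
In a mixed equilibrium Player I is indifferent between Heads and Tails; this condition fixes q.
  Player I's payoff from Heads: q·6 + (1−q)·4 = 2q + 4
  Player I's payoff from Tails: q·7 + (1−q)·2 = 5q + 2
  2q + 4 = 5q + 2  ⇒  -3q = -2  ⇒  q = 2/3.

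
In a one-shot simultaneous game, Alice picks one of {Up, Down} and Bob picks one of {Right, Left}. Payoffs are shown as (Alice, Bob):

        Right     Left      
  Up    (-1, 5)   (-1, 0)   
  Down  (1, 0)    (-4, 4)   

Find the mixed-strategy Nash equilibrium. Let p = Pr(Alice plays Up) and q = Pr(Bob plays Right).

For Bob to be willing to mix, Bob must be indifferent between Right and Left, which pins down Alice's mix.
  Bob's payoff from Right: p·5 + (1−p)·0 = 5p
  Bob's payoff from Left: p·0 + (1−p)·4 = -4p + 4
  5p = -4p + 4  ⇒  9p = 4  ⇒  p = 4/9.
Set Alice's expected payoff from Up equal to that from Down:
  Alice's expected payoff from Up: q·(-1) + (1−q)·(-1) = -1
  Alice's expected payoff from Down: q·1 + (1−q)·(-4) = 5q - 4
  -1 = 5q - 4  ⇒  -5q = -3  ⇒  q = 3/5.

p = 4/9, q = 3/5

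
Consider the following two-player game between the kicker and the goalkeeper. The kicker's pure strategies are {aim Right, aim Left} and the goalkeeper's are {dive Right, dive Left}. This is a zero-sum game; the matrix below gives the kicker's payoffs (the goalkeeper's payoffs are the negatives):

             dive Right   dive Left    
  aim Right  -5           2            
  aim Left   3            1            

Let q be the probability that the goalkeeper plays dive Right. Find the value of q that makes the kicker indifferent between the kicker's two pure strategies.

For the kicker to be willing to mix, the kicker must be indifferent between aim Right and aim Left, which pins down the goalkeeper's mix.
  the kicker's expected payoff from aim Right: q·(-5) + (1−q)·2 = -7q + 2
  the kicker's expected payoff from aim Left: q·3 + (1−q)·1 = 2q + 1
  -7q + 2 = 2q + 1  ⇒  -9q = -1  ⇒  q = 1/9.

q = 1/9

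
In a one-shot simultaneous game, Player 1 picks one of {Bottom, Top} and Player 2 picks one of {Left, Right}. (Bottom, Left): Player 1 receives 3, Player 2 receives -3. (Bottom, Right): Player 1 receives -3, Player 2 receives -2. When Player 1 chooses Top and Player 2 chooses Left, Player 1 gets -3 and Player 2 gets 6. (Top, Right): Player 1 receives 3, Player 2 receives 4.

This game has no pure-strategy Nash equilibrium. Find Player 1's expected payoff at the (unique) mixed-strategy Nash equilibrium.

0

Set Player 1's expected payoff from Bottom equal to that from Top:
  Player 1's payoff to Bottom: q·3 + (1−q)·(-3) = 6q - 3
  Player 1's payoff to Top: q·(-3) + (1−q)·3 = -6q + 3
  6q - 3 = -6q + 3  ⇒  12q = 6  ⇒  q = 1/2.
At equilibrium Player 1 is indifferent across rows, so Player 1's payoff equals the payoff from Bottom: (1/2)·3 + (1/2)·(-3) = 0.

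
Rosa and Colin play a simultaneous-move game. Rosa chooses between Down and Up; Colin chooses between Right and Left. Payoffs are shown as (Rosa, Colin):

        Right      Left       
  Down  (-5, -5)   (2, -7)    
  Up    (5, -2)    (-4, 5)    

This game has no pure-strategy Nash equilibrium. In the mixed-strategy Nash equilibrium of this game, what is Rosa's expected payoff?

Rosa's indifference between Down and Up determines Colin's mixing probability q:
  Rosa's payoff to Down: q·(-5) + (1−q)·2 = -7q + 2
  Rosa's payoff to Up: q·5 + (1−q)·(-4) = 9q - 4
  -7q + 2 = 9q - 4  ⇒  -16q = -6  ⇒  q = 3/8.
At equilibrium Rosa is indifferent across rows, so Rosa's payoff equals the payoff from Down: (3/8)·(-5) + (5/8)·2 = -5/8.

-5/8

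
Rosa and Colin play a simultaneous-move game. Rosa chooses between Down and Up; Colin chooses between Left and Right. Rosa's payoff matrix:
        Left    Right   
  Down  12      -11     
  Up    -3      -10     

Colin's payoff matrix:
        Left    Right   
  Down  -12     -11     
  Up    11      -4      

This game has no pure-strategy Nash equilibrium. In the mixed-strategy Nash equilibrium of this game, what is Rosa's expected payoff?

In a mixed equilibrium Rosa is indifferent between Down and Up; this condition fixes q.
  Rosa's payoff to Down: q·12 + (1−q)·(-11) = 23q - 11
  Rosa's payoff to Up: q·(-3) + (1−q)·(-10) = 7q - 10
  23q - 11 = 7q - 10  ⇒  16q = 1  ⇒  q = 1/16.
At equilibrium Rosa is indifferent across rows, so Rosa's payoff equals the payoff from Down: (1/16)·12 + (15/16)·(-11) = -153/16.

-153/16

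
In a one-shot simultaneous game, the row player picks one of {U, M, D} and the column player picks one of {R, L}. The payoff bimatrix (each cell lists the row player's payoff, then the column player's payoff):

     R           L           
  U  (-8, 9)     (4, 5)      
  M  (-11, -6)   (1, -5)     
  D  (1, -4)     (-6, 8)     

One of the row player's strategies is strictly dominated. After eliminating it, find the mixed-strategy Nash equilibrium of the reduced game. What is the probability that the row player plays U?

p = 3/4

The row player's strategy M is strictly dominated by U: -8 > -11 and 4 > 1. Eliminate M.
The column player's indifference between R and L determines the row player's mixing probability p:
  the column player's payoff from R: p·9 + (1−p)·(-4) = 13p - 4
  the column player's payoff from L: p·5 + (1−p)·8 = -3p + 8
  13p - 4 = -3p + 8  ⇒  16p = 12  ⇒  p = 3/4.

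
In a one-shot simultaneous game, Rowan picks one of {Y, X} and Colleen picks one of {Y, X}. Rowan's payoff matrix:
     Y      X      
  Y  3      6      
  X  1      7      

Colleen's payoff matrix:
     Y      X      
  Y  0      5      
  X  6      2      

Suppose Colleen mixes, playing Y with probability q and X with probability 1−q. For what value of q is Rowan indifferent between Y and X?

For Rowan to be willing to mix, Rowan must be indifferent between Y and X, which pins down Colleen's mix.
  Rowan's payoff to Y: q·3 + (1−q)·6 = -3q + 6
  Rowan's payoff to X: q·1 + (1−q)·7 = -6q + 7
  -3q + 6 = -6q + 7  ⇒  3q = 1  ⇒  q = 1/3.

q = 1/3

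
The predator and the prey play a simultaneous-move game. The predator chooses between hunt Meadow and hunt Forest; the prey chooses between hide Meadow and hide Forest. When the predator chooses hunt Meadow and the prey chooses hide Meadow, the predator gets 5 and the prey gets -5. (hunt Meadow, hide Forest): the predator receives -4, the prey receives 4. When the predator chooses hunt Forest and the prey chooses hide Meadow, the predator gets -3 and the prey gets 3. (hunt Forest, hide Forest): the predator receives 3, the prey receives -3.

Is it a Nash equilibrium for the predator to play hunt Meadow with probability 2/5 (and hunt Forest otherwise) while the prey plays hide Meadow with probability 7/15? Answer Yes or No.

Check the prey's indifference given the predator's mix p = 2/5:
  payoff from hide Meadow = -1/5; payoff from hide Forest = -1/5 — equal.
Check the predator's indifference given the prey's mix q = 7/15:
  payoff from hunt Meadow = 1/5; payoff from hunt Forest = 1/5 — equal.
Both players are indifferent, so neither can profitably deviate.

Yes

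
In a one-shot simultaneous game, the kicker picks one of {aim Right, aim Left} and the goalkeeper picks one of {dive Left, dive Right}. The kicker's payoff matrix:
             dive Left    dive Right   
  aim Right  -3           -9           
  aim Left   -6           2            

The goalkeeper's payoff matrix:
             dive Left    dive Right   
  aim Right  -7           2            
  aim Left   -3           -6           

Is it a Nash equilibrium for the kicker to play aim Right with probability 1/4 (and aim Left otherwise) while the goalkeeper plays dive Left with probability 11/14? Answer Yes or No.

Yes

Check the goalkeeper's indifference given the kicker's mix p = 1/4:
  payoff from dive Left = -4; payoff from dive Right = -4 — equal.
Check the kicker's indifference given the goalkeeper's mix q = 11/14:
  payoff from aim Right = -30/7; payoff from aim Left = -30/7 — equal.
Both players are indifferent, so neither can profitably deviate.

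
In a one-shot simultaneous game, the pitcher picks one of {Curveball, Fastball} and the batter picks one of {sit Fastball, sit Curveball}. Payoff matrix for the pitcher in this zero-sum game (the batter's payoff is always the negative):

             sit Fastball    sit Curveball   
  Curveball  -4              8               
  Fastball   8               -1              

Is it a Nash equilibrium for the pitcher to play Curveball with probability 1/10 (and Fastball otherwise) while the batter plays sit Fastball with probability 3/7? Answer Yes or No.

No

Given the pitcher's mix p = 1/10, the batter's payoff from sit Fastball is -34/5 but from sit Curveball is 1/10. The batter strictly prefers sit Curveball, so the batter would not mix.
So the proposed profile is not a Nash equilibrium.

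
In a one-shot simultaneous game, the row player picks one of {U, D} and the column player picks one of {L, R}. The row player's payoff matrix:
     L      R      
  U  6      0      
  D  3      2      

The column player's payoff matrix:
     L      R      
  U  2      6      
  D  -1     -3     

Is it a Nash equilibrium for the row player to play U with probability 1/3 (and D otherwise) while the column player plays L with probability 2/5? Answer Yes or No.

Check the column player's indifference given the row player's mix p = 1/3:
  payoff from L = 0; payoff from R = 0 — equal.
Check the row player's indifference given the column player's mix q = 2/5:
  payoff from U = 12/5; payoff from D = 12/5 — equal.
Both players are indifferent, so neither can profitably deviate.

Yes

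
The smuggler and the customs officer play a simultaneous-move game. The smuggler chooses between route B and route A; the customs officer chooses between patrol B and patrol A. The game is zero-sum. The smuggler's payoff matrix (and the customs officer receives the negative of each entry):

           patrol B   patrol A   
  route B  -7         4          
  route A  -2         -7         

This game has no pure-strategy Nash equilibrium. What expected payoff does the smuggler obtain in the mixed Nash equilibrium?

The customs officer's mix must leave the smuggler indifferent between route B and route A.
  the smuggler's payoff from route B: q·(-7) + (1−q)·4 = -11q + 4
  the smuggler's payoff from route A: q·(-2) + (1−q)·(-7) = 5q - 7
  -11q + 4 = 5q - 7  ⇒  -16q = -11  ⇒  q = 11/16.
At equilibrium the smuggler is indifferent across rows, so the smuggler's payoff equals the payoff from route B: (11/16)·(-7) + (5/16)·4 = -57/16.

-57/16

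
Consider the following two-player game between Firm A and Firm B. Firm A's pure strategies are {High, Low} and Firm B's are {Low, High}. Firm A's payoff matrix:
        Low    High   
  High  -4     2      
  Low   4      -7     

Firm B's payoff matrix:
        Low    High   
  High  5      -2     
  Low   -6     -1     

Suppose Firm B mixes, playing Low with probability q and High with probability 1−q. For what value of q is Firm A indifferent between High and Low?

q = 9/17

Set Firm A's expected payoff from High equal to that from Low:
  Firm A's payoff to High: q·(-4) + (1−q)·2 = -6q + 2
  Firm A's payoff to Low: q·4 + (1−q)·(-7) = 11q - 7
  -6q + 2 = 11q - 7  ⇒  -17q = -9  ⇒  q = 9/17.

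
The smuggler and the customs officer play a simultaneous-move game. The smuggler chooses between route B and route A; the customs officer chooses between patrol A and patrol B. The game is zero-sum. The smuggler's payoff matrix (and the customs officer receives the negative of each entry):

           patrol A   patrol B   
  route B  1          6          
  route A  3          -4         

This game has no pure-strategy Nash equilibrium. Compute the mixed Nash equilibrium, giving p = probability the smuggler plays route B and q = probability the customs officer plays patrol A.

The smuggler's mix must leave the customs officer indifferent between patrol A and patrol B.
  the customs officer's payoff from patrol A: p·(-1) + (1−p)·(-3) = 2p - 3
  the customs officer's payoff from patrol B: p·(-6) + (1−p)·4 = -10p + 4
  2p - 3 = -10p + 4  ⇒  12p = 7  ⇒  p = 7/12.
Set the smuggler's expected payoff from route B equal to that from route A:
  the smuggler's expected payoff from route B: q·1 + (1−q)·6 = -5q + 6
  the smuggler's expected payoff from route A: q·3 + (1−q)·(-4) = 7q - 4
  -5q + 6 = 7q - 4  ⇒  -12q = -10  ⇒  q = 5/6.

p = 7/12, q = 5/6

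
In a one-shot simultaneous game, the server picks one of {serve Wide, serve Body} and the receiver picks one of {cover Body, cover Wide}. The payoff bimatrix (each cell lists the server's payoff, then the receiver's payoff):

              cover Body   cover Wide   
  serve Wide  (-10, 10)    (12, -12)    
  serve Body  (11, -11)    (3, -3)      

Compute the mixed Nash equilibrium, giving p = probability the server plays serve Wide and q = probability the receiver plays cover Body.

p = 4/15, q = 3/10

The server's mix must leave the receiver indifferent between cover Body and cover Wide.
  the receiver's payoff to cover Body: p·10 + (1−p)·(-11) = 21p - 11
  the receiver's payoff to cover Wide: p·(-12) + (1−p)·(-3) = -9p - 3
  21p - 11 = -9p - 3  ⇒  30p = 8  ⇒  p = 4/15.
Set the server's expected payoff from serve Wide equal to that from serve Body:
  the server's payoff to serve Wide: q·(-10) + (1−q)·12 = -22q + 12
  the server's payoff to serve Body: q·11 + (1−q)·3 = 8q + 3
  -22q + 12 = 8q + 3  ⇒  -30q = -9  ⇒  q = 3/10.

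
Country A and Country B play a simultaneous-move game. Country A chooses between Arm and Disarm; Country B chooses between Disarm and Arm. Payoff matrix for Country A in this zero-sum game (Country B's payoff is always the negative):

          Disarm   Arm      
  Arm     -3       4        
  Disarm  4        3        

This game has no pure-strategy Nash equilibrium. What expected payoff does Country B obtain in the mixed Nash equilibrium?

-25/8

Country A's mix must leave Country B indifferent between Disarm and Arm.
  Country B's payoff to Disarm: p·3 + (1−p)·(-4) = 7p - 4
  Country B's payoff to Arm: p·(-4) + (1−p)·(-3) = -p - 3
  7p - 4 = -p - 3  ⇒  8p = 1  ⇒  p = 1/8.
At equilibrium Country B is indifferent across columns, so Country B's payoff equals the payoff from Disarm: (1/8)·3 + (7/8)·(-4) = -25/8.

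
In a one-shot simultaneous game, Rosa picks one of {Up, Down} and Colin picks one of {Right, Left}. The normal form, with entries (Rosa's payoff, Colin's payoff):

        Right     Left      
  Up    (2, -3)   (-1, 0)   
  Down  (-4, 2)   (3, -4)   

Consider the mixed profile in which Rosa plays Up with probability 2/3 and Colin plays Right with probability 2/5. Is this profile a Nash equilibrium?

Check Colin's indifference given Rosa's mix p = 2/3:
  payoff from Right = -4/3; payoff from Left = -4/3 — equal.
Check Rosa's indifference given Colin's mix q = 2/5:
  payoff from Up = 1/5; payoff from Down = 1/5 — equal.
Both players are indifferent, so neither can profitably deviate.

Yes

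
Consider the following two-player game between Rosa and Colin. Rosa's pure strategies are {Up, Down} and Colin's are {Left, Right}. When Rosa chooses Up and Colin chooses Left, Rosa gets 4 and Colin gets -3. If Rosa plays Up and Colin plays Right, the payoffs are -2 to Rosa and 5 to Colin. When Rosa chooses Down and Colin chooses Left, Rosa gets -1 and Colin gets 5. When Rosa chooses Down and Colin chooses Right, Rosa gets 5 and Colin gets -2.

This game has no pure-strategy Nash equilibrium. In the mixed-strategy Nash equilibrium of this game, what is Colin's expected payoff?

In a mixed equilibrium Colin is indifferent between Left and Right; this condition fixes p.
  Colin's payoff from Left: p·(-3) + (1−p)·5 = -8p + 5
  Colin's payoff from Right: p·5 + (1−p)·(-2) = 7p - 2
  -8p + 5 = 7p - 2  ⇒  -15p = -7  ⇒  p = 7/15.
At equilibrium Colin is indifferent across columns, so Colin's payoff equals the payoff from Left: (7/15)·(-3) + (8/15)·5 = 19/15.

19/15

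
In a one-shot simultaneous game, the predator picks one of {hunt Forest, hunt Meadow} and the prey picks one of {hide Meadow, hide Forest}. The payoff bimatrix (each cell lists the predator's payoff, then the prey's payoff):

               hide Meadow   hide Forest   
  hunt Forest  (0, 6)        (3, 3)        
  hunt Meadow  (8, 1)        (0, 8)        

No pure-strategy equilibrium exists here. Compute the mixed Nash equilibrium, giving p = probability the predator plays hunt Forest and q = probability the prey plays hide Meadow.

p = 7/10, q = 3/11

The predator's mix must leave the prey indifferent between hide Meadow and hide Forest.
  the prey's expected payoff from hide Meadow: p·6 + (1−p)·1 = 5p + 1
  the prey's expected payoff from hide Forest: p·3 + (1−p)·8 = -5p + 8
  5p + 1 = -5p + 8  ⇒  10p = 7  ⇒  p = 7/10.
The predator's indifference between hunt Forest and hunt Meadow determines the prey's mixing probability q:
  the predator's payoff to hunt Forest: q·0 + (1−q)·3 = -3q + 3
  the predator's payoff to hunt Meadow: q·8 + (1−q)·0 = 8q
  -3q + 3 = 8q  ⇒  -11q = -3  ⇒  q = 3/11.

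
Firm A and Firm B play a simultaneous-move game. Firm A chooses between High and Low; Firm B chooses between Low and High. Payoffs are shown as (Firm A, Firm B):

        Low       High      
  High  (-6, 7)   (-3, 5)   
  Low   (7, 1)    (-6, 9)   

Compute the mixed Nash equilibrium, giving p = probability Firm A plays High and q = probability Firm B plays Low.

In a mixed equilibrium Firm B is indifferent between Low and High; this condition fixes p.
  Firm B's payoff from Low: p·7 + (1−p)·1 = 6p + 1
  Firm B's payoff from High: p·5 + (1−p)·9 = -4p + 9
  6p + 1 = -4p + 9  ⇒  10p = 8  ⇒  p = 4/5.
In a mixed equilibrium Firm A is indifferent between High and Low; this condition fixes q.
  Firm A's expected payoff from High: q·(-6) + (1−q)·(-3) = -3q - 3
  Firm A's expected payoff from Low: q·7 + (1−q)·(-6) = 13q - 6
  -3q - 3 = 13q - 6  ⇒  -16q = -3  ⇒  q = 3/16.

p = 4/5, q = 3/16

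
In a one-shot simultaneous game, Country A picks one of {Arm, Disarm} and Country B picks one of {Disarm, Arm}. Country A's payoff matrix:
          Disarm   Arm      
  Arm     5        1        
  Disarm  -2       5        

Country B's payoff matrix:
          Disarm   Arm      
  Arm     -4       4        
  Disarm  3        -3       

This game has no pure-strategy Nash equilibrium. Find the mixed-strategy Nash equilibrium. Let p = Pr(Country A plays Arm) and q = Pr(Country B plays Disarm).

p = 3/7, q = 4/11

Set Country B's expected payoff from Disarm equal to that from Arm:
  Country B's expected payoff from Disarm: p·(-4) + (1−p)·3 = -7p + 3
  Country B's expected payoff from Arm: p·4 + (1−p)·(-3) = 7p - 3
  -7p + 3 = 7p - 3  ⇒  -14p = -6  ⇒  p = 3/7.
In a mixed equilibrium Country A is indifferent between Arm and Disarm; this condition fixes q.
  Country A's payoff to Arm: q·5 + (1−q)·1 = 4q + 1
  Country A's payoff to Disarm: q·(-2) + (1−q)·5 = -7q + 5
  4q + 1 = -7q + 5  ⇒  11q = 4  ⇒  q = 4/11.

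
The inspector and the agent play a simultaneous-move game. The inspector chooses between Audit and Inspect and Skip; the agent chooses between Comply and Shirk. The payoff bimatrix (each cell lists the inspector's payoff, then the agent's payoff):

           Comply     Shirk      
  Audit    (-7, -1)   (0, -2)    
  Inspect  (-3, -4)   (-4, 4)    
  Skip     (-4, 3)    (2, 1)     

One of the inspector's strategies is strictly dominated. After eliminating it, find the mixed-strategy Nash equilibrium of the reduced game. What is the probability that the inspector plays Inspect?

p = 1/5

The inspector's strategy Audit is strictly dominated by Skip: -4 > -7 and 2 > 0. Eliminate Audit.
The inspector's mix must leave the agent indifferent between Comply and Shirk.
  the agent's expected payoff from Comply: p·(-4) + (1−p)·3 = -7p + 3
  the agent's expected payoff from Shirk: p·4 + (1−p)·1 = 3p + 1
  -7p + 3 = 3p + 1  ⇒  -10p = -2  ⇒  p = 1/5.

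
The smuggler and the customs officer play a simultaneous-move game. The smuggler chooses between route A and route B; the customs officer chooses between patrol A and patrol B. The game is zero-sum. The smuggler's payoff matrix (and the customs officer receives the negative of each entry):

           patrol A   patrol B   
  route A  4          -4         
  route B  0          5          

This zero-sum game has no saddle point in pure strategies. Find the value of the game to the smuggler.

The smuggler's indifference between route A and route B determines the customs officer's mixing probability q:
  the smuggler's payoff from route A: q·4 + (1−q)·(-4) = 8q - 4
  the smuggler's payoff from route B: q·0 + (1−q)·5 = -5q + 5
  8q - 4 = -5q + 5  ⇒  13q = 9  ⇒  q = 9/13.
The value is the smuggler's expected payoff against this mix (using route A): (9/13)·4 + (4/13)·(-4) = 20/13.

v = 20/13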